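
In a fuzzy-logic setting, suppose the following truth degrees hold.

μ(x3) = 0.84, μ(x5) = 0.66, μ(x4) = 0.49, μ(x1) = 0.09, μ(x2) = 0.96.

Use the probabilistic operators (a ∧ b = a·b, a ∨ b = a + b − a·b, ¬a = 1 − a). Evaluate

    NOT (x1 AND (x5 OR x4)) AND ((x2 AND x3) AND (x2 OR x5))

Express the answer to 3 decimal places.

0.736

x5 OR x4 = a + b − a·b on (0.6600, 0.4900) = 0.8266
x1 AND (x5 OR x4) = a·b on (0.0900, 0.8266) = 0.0744
NOT (x1 AND (x5 OR x4)) = 1 − 0.0744 = 0.9256
x2 AND x3 = a·b on (0.9600, 0.8400) = 0.8064
x2 OR x5 = a + b − a·b on (0.9600, 0.6600) = 0.9864
(x2 AND x3) AND (x2 OR x5) = a·b on (0.8064, 0.9864) = 0.7954
NOT (x1 AND (x5 OR x4)) AND ((x2 AND x3) AND (x2 OR x5)) = a·b on (0.9256, 0.7954) = 0.7363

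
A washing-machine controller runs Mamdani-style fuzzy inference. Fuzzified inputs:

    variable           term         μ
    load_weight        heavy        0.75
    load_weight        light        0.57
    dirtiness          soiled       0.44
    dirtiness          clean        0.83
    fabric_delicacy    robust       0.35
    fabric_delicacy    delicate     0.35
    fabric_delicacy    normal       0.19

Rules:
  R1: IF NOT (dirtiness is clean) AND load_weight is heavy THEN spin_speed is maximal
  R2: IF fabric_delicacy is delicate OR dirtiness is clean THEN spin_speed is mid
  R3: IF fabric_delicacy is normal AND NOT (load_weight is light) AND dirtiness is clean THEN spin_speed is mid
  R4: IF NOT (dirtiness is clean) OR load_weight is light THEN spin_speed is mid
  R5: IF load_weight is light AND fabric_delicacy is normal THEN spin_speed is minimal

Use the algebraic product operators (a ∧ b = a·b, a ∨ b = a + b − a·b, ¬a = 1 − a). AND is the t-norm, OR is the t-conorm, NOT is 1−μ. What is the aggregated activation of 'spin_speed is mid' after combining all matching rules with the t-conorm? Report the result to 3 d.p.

0.963

R1: ¬clean=1−0.83=0.17, heavy=0.75; AND[a·b] → w = 0.1275
R2: delicate=0.35, clean=0.83; OR[a + b − a·b] → w = 0.8895
R3: normal=0.19, ¬light=1−0.57=0.43, clean=0.83; AND[a·b] → w = 0.0678
R4: ¬clean=1−0.83=0.17, light=0.57; OR[a + b − a·b] → w = 0.6431
R5: light=0.57, normal=0.19; AND[a·b] → w = 0.1083
Rules with consequent 'mid': {R2, R3, R4} → strengths 0.8895, 0.0678, 0.6431
Aggregate via t-conorm [a + b − a·b]: 0.9632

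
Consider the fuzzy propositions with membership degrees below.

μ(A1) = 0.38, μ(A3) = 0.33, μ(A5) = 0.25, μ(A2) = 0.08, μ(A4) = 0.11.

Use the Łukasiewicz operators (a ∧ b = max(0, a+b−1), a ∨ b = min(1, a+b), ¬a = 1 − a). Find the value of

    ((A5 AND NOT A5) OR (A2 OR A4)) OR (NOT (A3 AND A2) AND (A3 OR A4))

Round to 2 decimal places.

NOT A5 = 1 − 0.25 = 0.75
A5 AND NOT A5 = max(0, a+b−1) on (0.25, 0.75) = 0.00
A2 OR A4 = min(1, a+b) on (0.08, 0.11) = 0.19
(A5 AND NOT A5) OR (A2 OR A4) = min(1, a+b) on (0.00, 0.19) = 0.19
A3 AND A2 = max(0, a+b−1) on (0.33, 0.08) = 0.00
NOT (A3 AND A2) = 1 − 0.00 = 1.00
A3 OR A4 = min(1, a+b) on (0.33, 0.11) = 0.44
NOT (A3 AND A2) AND (A3 OR A4) = max(0, a+b−1) on (1.00, 0.44) = 0.44
((A5 AND NOT A5) OR (A2 OR A4)) OR (NOT (A3 AND A2) AND (A3 OR A4)) = min(1, a+b) on (0.19, 0.44) = 0.63

0.63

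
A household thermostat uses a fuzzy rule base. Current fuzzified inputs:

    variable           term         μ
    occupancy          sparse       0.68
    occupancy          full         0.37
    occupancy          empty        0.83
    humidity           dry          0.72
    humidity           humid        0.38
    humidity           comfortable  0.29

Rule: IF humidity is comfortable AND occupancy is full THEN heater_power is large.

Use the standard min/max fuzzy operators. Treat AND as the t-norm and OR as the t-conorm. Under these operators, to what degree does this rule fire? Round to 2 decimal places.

0.29

firing strength: comfortable=0.29, full=0.37; AND[min(a, b)] → w = 0.29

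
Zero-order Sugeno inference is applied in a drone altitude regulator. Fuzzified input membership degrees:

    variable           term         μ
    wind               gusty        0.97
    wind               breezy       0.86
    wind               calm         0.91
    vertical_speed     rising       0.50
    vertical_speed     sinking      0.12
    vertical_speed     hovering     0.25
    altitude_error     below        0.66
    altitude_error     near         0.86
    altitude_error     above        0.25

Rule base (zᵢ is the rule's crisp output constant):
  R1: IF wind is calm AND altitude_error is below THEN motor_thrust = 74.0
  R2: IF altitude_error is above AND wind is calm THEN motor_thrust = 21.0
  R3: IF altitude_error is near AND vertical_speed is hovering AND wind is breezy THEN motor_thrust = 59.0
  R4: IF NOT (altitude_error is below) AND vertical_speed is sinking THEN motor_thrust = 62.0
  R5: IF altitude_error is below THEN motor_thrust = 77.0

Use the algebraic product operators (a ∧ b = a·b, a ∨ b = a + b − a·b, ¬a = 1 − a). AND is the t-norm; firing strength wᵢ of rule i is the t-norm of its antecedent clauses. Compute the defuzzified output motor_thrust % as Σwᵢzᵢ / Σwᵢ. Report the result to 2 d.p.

66.22

R1 (z=74.0): calm=0.91, below=0.66; AND[a·b] → w = 0.6006
R2 (z=21.0): above=0.25, calm=0.91; AND[a·b] → w = 0.2275
R3 (z=59.0): near=0.86, hovering=0.25, breezy=0.86; AND[a·b] → w = 0.1849
R4 (z=62.0): ¬below=1−0.66=0.34, sinking=0.12; AND[a·b] → w = 0.0408
R5 (z=77.0): below=0.66 → w = 0.6600
Weighted average = (0.6006·74.0 + 0.2275·21.0 + 0.1849·59.0 + 0.0408·62.0 + 0.6600·77.0) / (0.6006 + 0.2275 + 0.1849 + 0.0408 + 0.6600)
  = 113.4806 / 1.7138 = 66.22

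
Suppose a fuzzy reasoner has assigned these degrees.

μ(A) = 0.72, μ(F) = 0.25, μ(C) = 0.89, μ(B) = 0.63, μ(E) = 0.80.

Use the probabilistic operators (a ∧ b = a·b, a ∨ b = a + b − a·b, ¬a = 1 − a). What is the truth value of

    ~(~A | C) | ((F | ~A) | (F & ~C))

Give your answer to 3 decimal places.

~A = 1 − 0.7200 = 0.2800
~A | C = a + b − a·b on (0.2800, 0.8900) = 0.9208
~(~A | C) = 1 − 0.9208 = 0.0792
~A = 1 − 0.7200 = 0.2800
F | ~A = a + b − a·b on (0.2500, 0.2800) = 0.4600
~C = 1 − 0.8900 = 0.1100
F & ~C = a·b on (0.2500, 0.1100) = 0.0275
(F | ~A) | (F & ~C) = a + b − a·b on (0.4600, 0.0275) = 0.4749
~(~A | C) | ((F | ~A) | (F & ~C)) = a + b − a·b on (0.0792, 0.4749) = 0.5164

0.516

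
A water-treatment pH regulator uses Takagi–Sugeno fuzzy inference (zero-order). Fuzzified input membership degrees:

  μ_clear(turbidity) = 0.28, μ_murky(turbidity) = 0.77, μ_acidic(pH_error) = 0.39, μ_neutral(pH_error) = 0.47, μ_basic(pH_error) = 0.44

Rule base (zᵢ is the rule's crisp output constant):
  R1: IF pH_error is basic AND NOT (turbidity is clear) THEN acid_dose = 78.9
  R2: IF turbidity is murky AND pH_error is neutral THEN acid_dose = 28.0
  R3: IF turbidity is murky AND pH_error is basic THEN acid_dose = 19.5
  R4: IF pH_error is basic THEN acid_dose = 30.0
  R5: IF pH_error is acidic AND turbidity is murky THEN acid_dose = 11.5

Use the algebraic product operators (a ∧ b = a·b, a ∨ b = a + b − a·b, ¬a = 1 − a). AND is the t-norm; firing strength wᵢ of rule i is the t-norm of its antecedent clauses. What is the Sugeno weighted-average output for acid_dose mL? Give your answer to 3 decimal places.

33.217

R1 (z=78.9): basic=0.44, ¬clear=1−0.28=0.72; AND[a·b] → w = 0.3168
R2 (z=28.0): murky=0.77, neutral=0.47; AND[a·b] → w = 0.3619
R3 (z=19.5): murky=0.77, basic=0.44; AND[a·b] → w = 0.3388
R4 (z=30.0): basic=0.44 → w = 0.4400
R5 (z=11.5): acidic=0.39, murky=0.77; AND[a·b] → w = 0.3003
Weighted average = (0.3168·78.9 + 0.3619·28.0 + 0.3388·19.5 + 0.4400·30.0 + 0.3003·11.5) / (0.3168 + 0.3619 + 0.3388 + 0.4400 + 0.3003)
  = 58.3888 / 1.7578 = 33.217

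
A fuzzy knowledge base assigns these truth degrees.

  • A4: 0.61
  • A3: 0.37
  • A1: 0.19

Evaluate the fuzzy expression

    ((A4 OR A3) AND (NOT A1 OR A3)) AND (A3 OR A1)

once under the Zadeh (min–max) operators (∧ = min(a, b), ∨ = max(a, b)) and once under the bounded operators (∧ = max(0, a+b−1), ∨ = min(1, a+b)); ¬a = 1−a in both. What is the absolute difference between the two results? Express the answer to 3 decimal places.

0.170

Under Zadeh (min–max):
  A4 OR A3 = max(a, b) on (0.61, 0.37) = 0.61
  NOT A1 = 1 − 0.19 = 0.81
  NOT A1 OR A3 = max(a, b) on (0.81, 0.37) = 0.81
  (A4 OR A3) AND (NOT A1 OR A3) = min(a, b) on (0.61, 0.81) = 0.61
  A3 OR A1 = max(a, b) on (0.37, 0.19) = 0.37
  ((A4 OR A3) AND (NOT A1 OR A3)) AND (A3 OR A1) = min(a, b) on (0.61, 0.37) = 0.37
  → value = 0.3700
Under bounded:
  A4 OR A3 = min(1, a+b) on (0.61, 0.37) = 0.98
  NOT A1 = 1 − 0.19 = 0.81
  NOT A1 OR A3 = min(1, a+b) on (0.81, 0.37) = 1.00
  (A4 OR A3) AND (NOT A1 OR A3) = max(0, a+b−1) on (0.98, 1.00) = 0.98
  A3 OR A1 = min(1, a+b) on (0.37, 0.19) = 0.56
  ((A4 OR A3) AND (NOT A1 OR A3)) AND (A3 OR A1) = max(0, a+b−1) on (0.98, 0.56) = 0.54
  → value = 0.5400
|0.3700 − 0.5400| = 0.170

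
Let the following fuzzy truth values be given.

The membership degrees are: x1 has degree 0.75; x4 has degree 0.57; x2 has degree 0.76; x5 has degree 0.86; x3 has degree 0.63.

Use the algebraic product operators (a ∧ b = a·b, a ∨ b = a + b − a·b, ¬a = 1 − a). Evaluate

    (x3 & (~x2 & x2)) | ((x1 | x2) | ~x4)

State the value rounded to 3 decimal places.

0.970

~x2 = 1 − 0.7600 = 0.2400
~x2 & x2 = a·b on (0.2400, 0.7600) = 0.1824
x3 & (~x2 & x2) = a·b on (0.6300, 0.1824) = 0.1149
x1 | x2 = a + b − a·b on (0.7500, 0.7600) = 0.9400
~x4 = 1 − 0.5700 = 0.4300
(x1 | x2) | ~x4 = a + b − a·b on (0.9400, 0.4300) = 0.9658
(x3 & (~x2 & x2)) | ((x1 | x2) | ~x4) = a + b − a·b on (0.1149, 0.9658) = 0.9697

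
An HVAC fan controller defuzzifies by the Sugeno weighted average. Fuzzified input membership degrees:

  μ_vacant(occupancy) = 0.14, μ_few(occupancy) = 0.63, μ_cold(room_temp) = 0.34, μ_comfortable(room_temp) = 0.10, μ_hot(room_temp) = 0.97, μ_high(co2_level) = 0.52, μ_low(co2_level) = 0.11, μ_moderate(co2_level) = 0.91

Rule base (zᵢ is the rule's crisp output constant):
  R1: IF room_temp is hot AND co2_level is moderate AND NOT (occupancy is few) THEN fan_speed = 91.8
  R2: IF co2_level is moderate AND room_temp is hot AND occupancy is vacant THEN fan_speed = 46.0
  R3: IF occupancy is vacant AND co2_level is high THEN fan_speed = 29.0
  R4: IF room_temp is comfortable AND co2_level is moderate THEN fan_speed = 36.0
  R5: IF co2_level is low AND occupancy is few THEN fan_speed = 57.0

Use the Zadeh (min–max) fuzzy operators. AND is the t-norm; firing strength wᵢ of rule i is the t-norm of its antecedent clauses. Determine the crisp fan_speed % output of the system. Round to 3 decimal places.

63.181

R1 (z=91.8): hot=0.97, moderate=0.91, ¬few=1−0.63=0.37; AND[min(a, b)] → w = 0.37
R2 (z=46.0): moderate=0.91, hot=0.97, vacant=0.14; AND[min(a, b)] → w = 0.14
R3 (z=29.0): vacant=0.14, high=0.52; AND[min(a, b)] → w = 0.14
R4 (z=36.0): comfortable=0.10, moderate=0.91; AND[min(a, b)] → w = 0.10
R5 (z=57.0): low=0.11, few=0.63; AND[min(a, b)] → w = 0.11
Weighted average = (0.37·91.8 + 0.14·46.0 + 0.14·29.0 + 0.10·36.0 + 0.11·57.0) / (0.37 + 0.14 + 0.14 + 0.10 + 0.11)
  = 54.3360 / 0.8600 = 63.181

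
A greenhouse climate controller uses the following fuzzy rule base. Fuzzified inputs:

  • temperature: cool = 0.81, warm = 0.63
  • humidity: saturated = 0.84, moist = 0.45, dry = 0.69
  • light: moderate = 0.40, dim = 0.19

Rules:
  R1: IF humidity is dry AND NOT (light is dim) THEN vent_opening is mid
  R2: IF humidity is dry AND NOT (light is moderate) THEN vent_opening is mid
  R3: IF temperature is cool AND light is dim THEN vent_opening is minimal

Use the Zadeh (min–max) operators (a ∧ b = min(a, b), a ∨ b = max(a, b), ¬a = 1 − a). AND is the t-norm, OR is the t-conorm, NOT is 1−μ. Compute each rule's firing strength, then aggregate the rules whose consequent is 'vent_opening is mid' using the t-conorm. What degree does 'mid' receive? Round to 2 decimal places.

0.69

R1: dry=0.69, ¬dim=1−0.19=0.81; AND[min(a, b)] → w = 0.69
R2: dry=0.69, ¬moderate=1−0.40=0.60; AND[min(a, b)] → w = 0.60
R3: cool=0.81, dim=0.19; AND[min(a, b)] → w = 0.19
Rules with consequent 'mid': {R1, R2} → strengths 0.69, 0.60
Aggregate via t-conorm [max(a, b)]: 0.69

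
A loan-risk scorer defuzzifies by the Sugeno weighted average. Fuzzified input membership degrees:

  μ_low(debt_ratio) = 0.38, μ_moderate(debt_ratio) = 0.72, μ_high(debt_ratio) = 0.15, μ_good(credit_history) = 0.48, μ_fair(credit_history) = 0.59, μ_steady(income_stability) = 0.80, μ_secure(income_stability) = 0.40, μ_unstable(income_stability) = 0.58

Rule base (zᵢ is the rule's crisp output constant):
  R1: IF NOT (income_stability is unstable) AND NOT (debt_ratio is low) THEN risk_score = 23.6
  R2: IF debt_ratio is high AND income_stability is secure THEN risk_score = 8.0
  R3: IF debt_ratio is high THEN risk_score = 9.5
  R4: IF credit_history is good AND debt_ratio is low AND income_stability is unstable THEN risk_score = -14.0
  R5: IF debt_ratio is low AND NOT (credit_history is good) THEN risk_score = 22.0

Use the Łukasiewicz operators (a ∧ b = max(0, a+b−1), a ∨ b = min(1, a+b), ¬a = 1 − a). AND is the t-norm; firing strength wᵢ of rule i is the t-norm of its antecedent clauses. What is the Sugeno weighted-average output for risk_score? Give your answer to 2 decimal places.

12.47

R1 (z=23.6): ¬unstable=1−0.58=0.42, ¬low=1−0.38=0.62; AND[max(0, a+b−1)] → w = 0.04
R2 (z=8.0): high=0.15, secure=0.40; AND[max(0, a+b−1)] → w = 0.00
R3 (z=9.5): high=0.15 → w = 0.15
R4 (z=-14.0): good=0.48, low=0.38, unstable=0.58; AND[max(0, a+b−1)] → w = 0.00
R5 (z=22.0): low=0.38, ¬good=1−0.48=0.52; AND[max(0, a+b−1)] → w = 0.00
Weighted average = (0.04·23.6 + 0.00·8.0 + 0.15·9.5 + 0.00·-14.0 + 0.00·22.0) / (0.04 + 0.00 + 0.15 + 0.00 + 0.00)
  = 2.3690 / 0.1900 = 12.47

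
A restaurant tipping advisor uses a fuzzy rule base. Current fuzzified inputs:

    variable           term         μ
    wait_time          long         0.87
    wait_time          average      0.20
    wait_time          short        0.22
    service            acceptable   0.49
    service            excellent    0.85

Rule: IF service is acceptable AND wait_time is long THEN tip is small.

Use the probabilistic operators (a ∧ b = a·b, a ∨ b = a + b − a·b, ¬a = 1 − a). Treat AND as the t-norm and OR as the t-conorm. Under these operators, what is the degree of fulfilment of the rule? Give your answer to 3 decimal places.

firing strength: acceptable=0.49, long=0.87; AND[a·b] → w = 0.4263

0.426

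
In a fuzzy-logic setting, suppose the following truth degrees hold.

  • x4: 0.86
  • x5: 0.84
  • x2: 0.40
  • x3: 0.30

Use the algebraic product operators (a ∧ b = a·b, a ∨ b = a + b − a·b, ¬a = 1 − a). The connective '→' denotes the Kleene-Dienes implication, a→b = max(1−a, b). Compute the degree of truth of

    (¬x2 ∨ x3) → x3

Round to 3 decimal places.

¬x2 = 1 − 0.4000 = 0.6000
¬x2 ∨ x3 = a + b − a·b on (0.6000, 0.3000) = 0.7200
(¬x2 ∨ x3) → x3  [Kleene-Dienes: max(1−a, b)] with a=0.7200, b=0.3000 → 0.3000

0.300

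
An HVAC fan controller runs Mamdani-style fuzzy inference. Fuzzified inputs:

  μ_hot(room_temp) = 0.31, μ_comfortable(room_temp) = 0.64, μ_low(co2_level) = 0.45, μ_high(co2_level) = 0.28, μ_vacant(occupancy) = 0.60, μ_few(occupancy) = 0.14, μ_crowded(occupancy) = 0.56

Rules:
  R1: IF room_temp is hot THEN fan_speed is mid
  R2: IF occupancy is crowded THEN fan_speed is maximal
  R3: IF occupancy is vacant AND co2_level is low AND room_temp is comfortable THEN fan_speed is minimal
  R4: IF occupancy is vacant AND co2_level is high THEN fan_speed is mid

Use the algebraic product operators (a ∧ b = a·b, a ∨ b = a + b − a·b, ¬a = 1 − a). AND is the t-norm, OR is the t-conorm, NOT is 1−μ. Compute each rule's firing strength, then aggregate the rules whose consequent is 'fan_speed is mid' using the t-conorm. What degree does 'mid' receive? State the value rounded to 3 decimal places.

0.426

R1: hot=0.31 → w = 0.3100
R2: crowded=0.56 → w = 0.5600
R3: vacant=0.60, low=0.45, comfortable=0.64; AND[a·b] → w = 0.1728
R4: vacant=0.60, high=0.28; AND[a·b] → w = 0.1680
Rules with consequent 'mid': {R1, R4} → strengths 0.3100, 0.1680
Aggregate via t-conorm [a + b − a·b]: 0.4259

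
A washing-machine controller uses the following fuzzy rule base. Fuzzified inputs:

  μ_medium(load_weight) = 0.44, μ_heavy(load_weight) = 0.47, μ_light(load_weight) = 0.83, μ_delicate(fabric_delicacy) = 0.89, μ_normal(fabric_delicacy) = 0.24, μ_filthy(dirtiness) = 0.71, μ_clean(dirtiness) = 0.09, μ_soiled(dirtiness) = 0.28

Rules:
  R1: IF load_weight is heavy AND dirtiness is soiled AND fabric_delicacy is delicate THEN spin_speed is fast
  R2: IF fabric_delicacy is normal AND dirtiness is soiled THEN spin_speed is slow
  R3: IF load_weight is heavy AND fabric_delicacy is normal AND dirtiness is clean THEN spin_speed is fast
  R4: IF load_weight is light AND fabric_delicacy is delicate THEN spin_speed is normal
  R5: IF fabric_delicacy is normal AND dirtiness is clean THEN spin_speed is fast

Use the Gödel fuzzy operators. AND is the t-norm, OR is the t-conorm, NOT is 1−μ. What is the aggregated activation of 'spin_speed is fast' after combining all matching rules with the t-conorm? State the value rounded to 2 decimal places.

0.28

R1: heavy=0.47, soiled=0.28, delicate=0.89; AND[min(a, b)] → w = 0.28
R2: normal=0.24, soiled=0.28; AND[min(a, b)] → w = 0.24
R3: heavy=0.47, normal=0.24, clean=0.09; AND[min(a, b)] → w = 0.09
R4: light=0.83, delicate=0.89; AND[min(a, b)] → w = 0.83
R5: normal=0.24, clean=0.09; AND[min(a, b)] → w = 0.09
Rules with consequent 'fast': {R1, R3, R5} → strengths 0.28, 0.09, 0.09
Aggregate via t-conorm [max(a, b)]: 0.28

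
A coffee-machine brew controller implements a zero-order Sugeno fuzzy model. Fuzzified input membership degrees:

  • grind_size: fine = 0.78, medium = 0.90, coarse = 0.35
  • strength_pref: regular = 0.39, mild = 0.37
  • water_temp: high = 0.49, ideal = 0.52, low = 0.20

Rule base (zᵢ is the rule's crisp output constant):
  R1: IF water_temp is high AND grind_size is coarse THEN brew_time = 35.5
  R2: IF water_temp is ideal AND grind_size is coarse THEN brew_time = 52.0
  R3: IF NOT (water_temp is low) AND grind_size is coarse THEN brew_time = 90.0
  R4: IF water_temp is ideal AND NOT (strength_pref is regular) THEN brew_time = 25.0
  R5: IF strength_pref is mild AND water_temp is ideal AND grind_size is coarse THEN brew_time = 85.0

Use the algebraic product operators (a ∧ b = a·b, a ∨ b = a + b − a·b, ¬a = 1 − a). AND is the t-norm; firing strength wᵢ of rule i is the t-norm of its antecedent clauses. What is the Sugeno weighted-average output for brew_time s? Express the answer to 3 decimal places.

53.442

R1 (z=35.5): high=0.49, coarse=0.35; AND[a·b] → w = 0.1715
R2 (z=52.0): ideal=0.52, coarse=0.35; AND[a·b] → w = 0.1820
R3 (z=90.0): ¬low=1−0.20=0.80, coarse=0.35; AND[a·b] → w = 0.2800
R4 (z=25.0): ideal=0.52, ¬regular=1−0.39=0.61; AND[a·b] → w = 0.3172
R5 (z=85.0): mild=0.37, ideal=0.52, coarse=0.35; AND[a·b] → w = 0.0673
Weighted average = (0.1715·35.5 + 0.1820·52.0 + 0.2800·90.0 + 0.3172·25.0 + 0.0673·85.0) / (0.1715 + 0.1820 + 0.2800 + 0.3172 + 0.0673)
  = 54.4061 / 1.0180 = 53.442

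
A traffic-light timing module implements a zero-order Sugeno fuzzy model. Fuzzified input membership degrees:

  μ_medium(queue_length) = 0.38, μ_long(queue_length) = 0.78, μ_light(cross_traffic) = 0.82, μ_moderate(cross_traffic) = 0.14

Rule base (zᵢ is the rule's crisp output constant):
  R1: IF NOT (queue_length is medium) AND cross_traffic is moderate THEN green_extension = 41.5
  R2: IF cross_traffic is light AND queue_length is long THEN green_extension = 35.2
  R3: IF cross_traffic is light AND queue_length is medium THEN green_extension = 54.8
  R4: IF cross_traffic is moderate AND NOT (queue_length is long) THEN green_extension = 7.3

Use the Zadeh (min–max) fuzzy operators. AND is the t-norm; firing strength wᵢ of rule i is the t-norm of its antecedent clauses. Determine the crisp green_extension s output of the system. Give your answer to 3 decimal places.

38.272

R1 (z=41.5): ¬medium=1−0.38=0.62, moderate=0.14; AND[min(a, b)] → w = 0.14
R2 (z=35.2): light=0.82, long=0.78; AND[min(a, b)] → w = 0.78
R3 (z=54.8): light=0.82, medium=0.38; AND[min(a, b)] → w = 0.38
R4 (z=7.3): moderate=0.14, ¬long=1−0.78=0.22; AND[min(a, b)] → w = 0.14
Weighted average = (0.14·41.5 + 0.78·35.2 + 0.38·54.8 + 0.14·7.3) / (0.14 + 0.78 + 0.38 + 0.14)
  = 55.1120 / 1.4400 = 38.272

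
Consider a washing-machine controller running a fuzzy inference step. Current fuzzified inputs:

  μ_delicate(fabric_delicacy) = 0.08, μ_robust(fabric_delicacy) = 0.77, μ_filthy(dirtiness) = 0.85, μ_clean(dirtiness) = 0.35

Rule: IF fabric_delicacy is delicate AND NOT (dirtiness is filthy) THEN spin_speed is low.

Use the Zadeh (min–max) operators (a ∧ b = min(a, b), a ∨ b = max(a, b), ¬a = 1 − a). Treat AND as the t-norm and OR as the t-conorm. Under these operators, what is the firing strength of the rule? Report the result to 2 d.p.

firing strength: delicate=0.08, ¬filthy=1−0.85=0.15; AND[min(a, b)] → w = 0.08

0.08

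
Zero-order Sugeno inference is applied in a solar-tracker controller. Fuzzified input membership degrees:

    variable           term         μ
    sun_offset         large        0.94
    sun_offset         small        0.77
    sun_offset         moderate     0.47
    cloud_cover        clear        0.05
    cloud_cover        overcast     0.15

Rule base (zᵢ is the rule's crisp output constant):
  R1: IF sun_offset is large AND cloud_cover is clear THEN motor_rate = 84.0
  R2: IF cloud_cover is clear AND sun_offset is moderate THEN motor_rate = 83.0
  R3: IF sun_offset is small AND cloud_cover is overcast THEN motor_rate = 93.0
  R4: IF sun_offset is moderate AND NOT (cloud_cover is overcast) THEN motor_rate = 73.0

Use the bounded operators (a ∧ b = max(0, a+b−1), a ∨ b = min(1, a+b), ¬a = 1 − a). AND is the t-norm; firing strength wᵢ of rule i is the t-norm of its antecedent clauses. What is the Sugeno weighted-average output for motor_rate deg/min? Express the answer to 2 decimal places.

R1 (z=84.0): large=0.94, clear=0.05; AND[max(0, a+b−1)] → w = 0.00
R2 (z=83.0): clear=0.05, moderate=0.47; AND[max(0, a+b−1)] → w = 0.00
R3 (z=93.0): small=0.77, overcast=0.15; AND[max(0, a+b−1)] → w = 0.00
R4 (z=73.0): moderate=0.47, ¬overcast=1−0.15=0.85; AND[max(0, a+b−1)] → w = 0.32
Weighted average = (0.00·84.0 + 0.00·83.0 + 0.00·93.0 + 0.32·73.0) / (0.00 + 0.00 + 0.00 + 0.32)
  = 23.3600 / 0.3200 = 73.00

73.00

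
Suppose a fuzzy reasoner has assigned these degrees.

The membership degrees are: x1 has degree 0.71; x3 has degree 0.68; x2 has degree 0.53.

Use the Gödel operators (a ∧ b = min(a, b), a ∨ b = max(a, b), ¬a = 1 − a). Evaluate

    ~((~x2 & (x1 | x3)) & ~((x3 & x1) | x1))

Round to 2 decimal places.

0.71

~x2 = 1 − 0.53 = 0.47
x1 | x3 = max(a, b) on (0.71, 0.68) = 0.71
~x2 & (x1 | x3) = min(a, b) on (0.47, 0.71) = 0.47
x3 & x1 = min(a, b) on (0.68, 0.71) = 0.68
(x3 & x1) | x1 = max(a, b) on (0.68, 0.71) = 0.71
~((x3 & x1) | x1) = 1 − 0.71 = 0.29
(~x2 & (x1 | x3)) & ~((x3 & x1) | x1) = min(a, b) on (0.47, 0.29) = 0.29
~((~x2 & (x1 | x3)) & ~((x3 & x1) | x1)) = 1 − 0.29 = 0.71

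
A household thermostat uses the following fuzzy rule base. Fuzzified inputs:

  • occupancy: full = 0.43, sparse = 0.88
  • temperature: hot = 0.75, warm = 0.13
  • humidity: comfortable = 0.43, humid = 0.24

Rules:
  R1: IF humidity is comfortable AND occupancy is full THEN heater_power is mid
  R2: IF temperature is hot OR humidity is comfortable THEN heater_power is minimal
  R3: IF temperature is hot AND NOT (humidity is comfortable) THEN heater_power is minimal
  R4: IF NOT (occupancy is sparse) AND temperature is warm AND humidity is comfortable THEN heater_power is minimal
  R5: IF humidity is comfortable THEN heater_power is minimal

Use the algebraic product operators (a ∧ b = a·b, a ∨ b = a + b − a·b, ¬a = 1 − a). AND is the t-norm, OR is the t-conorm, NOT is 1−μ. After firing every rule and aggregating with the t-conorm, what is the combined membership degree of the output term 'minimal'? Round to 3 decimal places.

0.954

R1: comfortable=0.43, full=0.43; AND[a·b] → w = 0.1849
R2: hot=0.75, comfortable=0.43; OR[a + b − a·b] → w = 0.8575
R3: hot=0.75, ¬comfortable=1−0.43=0.57; AND[a·b] → w = 0.4275
R4: ¬sparse=1−0.88=0.12, warm=0.13, comfortable=0.43; AND[a·b] → w = 0.0067
R5: comfortable=0.43 → w = 0.4300
Rules with consequent 'minimal': {R2, R3, R4, R5} → strengths 0.8575, 0.4275, 0.0067, 0.4300
Aggregate via t-conorm [a + b − a·b]: 0.9538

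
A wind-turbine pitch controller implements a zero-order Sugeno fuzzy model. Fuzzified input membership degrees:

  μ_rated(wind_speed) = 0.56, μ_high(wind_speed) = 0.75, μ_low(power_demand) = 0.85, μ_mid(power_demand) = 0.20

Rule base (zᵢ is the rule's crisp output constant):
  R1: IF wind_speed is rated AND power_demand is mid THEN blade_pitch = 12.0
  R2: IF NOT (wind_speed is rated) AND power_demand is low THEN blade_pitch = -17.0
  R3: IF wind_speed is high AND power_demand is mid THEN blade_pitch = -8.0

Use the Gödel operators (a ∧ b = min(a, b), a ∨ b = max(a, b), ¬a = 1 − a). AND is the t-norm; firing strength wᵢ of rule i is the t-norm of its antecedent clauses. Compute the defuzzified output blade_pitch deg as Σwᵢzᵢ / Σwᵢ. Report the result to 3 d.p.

-7.952

R1 (z=12.0): rated=0.56, mid=0.20; AND[min(a, b)] → w = 0.20
R2 (z=-17.0): ¬rated=1−0.56=0.44, low=0.85; AND[min(a, b)] → w = 0.44
R3 (z=-8.0): high=0.75, mid=0.20; AND[min(a, b)] → w = 0.20
Weighted average = (0.20·12.0 + 0.44·-17.0 + 0.20·-8.0) / (0.20 + 0.44 + 0.20)
  = -6.6800 / 0.8400 = -7.952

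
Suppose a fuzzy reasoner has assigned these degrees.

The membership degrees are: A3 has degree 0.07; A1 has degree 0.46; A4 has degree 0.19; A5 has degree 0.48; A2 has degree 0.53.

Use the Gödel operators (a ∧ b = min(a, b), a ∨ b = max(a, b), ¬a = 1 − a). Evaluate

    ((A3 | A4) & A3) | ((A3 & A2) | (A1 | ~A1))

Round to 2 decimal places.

A3 | A4 = max(a, b) on (0.07, 0.19) = 0.19
(A3 | A4) & A3 = min(a, b) on (0.19, 0.07) = 0.07
A3 & A2 = min(a, b) on (0.07, 0.53) = 0.07
~A1 = 1 − 0.46 = 0.54
A1 | ~A1 = max(a, b) on (0.46, 0.54) = 0.54
(A3 & A2) | (A1 | ~A1) = max(a, b) on (0.07, 0.54) = 0.54
((A3 | A4) & A3) | ((A3 & A2) | (A1 | ~A1)) = max(a, b) on (0.07, 0.54) = 0.54

0.54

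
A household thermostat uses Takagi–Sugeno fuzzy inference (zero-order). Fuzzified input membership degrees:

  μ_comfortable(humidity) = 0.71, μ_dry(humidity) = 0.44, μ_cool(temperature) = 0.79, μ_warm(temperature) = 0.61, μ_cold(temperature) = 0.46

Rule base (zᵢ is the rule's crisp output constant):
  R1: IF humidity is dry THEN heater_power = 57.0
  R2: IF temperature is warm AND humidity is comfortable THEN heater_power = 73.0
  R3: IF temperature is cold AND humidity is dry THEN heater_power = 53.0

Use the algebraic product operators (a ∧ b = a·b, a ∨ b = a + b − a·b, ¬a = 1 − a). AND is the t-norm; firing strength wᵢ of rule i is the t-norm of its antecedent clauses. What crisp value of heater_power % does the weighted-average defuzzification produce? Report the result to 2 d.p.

62.69

R1 (z=57.0): dry=0.44 → w = 0.4400
R2 (z=73.0): warm=0.61, comfortable=0.71; AND[a·b] → w = 0.4331
R3 (z=53.0): cold=0.46, dry=0.44; AND[a·b] → w = 0.2024
Weighted average = (0.4400·57.0 + 0.4331·73.0 + 0.2024·53.0) / (0.4400 + 0.4331 + 0.2024)
  = 67.4235 / 1.0755 = 62.69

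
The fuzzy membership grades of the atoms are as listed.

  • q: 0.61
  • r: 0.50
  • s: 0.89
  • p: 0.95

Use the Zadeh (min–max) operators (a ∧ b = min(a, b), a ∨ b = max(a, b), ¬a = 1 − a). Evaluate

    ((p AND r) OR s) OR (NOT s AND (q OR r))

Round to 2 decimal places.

0.89

p AND r = min(a, b) on (0.95, 0.50) = 0.50
(p AND r) OR s = max(a, b) on (0.50, 0.89) = 0.89
NOT s = 1 − 0.89 = 0.11
q OR r = max(a, b) on (0.61, 0.50) = 0.61
NOT s AND (q OR r) = min(a, b) on (0.11, 0.61) = 0.11
((p AND r) OR s) OR (NOT s AND (q OR r)) = max(a, b) on (0.89, 0.11) = 0.89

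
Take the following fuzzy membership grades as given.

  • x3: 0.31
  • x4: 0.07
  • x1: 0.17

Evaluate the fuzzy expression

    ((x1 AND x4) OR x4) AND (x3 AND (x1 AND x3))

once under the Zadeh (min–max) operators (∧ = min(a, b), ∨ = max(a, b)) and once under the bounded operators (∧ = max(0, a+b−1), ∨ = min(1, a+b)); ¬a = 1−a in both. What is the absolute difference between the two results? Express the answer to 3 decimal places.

Under Zadeh (min–max):
  x1 AND x4 = min(a, b) on (0.17, 0.07) = 0.07
  (x1 AND x4) OR x4 = max(a, b) on (0.07, 0.07) = 0.07
  x1 AND x3 = min(a, b) on (0.17, 0.31) = 0.17
  x3 AND (x1 AND x3) = min(a, b) on (0.31, 0.17) = 0.17
  ((x1 AND x4) OR x4) AND (x3 AND (x1 AND x3)) = min(a, b) on (0.07, 0.17) = 0.07
  → value = 0.0700
Under bounded:
  x1 AND x4 = max(0, a+b−1) on (0.17, 0.07) = 0.00
  (x1 AND x4) OR x4 = min(1, a+b) on (0.00, 0.07) = 0.07
  x1 AND x3 = max(0, a+b−1) on (0.17, 0.31) = 0.00
  x3 AND (x1 AND x3) = max(0, a+b−1) on (0.31, 0.00) = 0.00
  ((x1 AND x4) OR x4) AND (x3 AND (x1 AND x3)) = max(0, a+b−1) on (0.07, 0.00) = 0.00
  → value = 0.0000
|0.0700 − 0.0000| = 0.070

0.070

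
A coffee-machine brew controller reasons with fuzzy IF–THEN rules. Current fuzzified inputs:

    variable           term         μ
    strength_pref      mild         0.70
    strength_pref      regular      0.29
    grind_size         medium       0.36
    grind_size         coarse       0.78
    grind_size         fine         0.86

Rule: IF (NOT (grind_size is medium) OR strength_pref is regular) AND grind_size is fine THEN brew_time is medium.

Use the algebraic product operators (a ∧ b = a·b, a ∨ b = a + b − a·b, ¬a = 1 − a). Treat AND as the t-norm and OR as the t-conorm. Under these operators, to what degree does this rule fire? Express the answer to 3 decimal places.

firing strength: (¬medium=1−0.36=0.64 OR regular=0.29) = 0.7444; AND[a·b] with fine=0.86 → w = 0.6402

0.640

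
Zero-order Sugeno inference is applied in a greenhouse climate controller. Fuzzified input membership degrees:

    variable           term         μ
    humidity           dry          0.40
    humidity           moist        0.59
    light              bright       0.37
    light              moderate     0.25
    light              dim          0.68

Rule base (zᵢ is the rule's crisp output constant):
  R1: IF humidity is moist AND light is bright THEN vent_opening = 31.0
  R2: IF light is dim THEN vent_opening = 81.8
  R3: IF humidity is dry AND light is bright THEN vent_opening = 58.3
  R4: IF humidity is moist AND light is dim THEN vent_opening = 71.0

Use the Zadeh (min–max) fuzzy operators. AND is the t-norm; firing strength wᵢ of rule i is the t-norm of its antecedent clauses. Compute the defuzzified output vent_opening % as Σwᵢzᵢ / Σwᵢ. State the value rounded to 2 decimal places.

64.95

R1 (z=31.0): moist=0.59, bright=0.37; AND[min(a, b)] → w = 0.37
R2 (z=81.8): dim=0.68 → w = 0.68
R3 (z=58.3): dry=0.40, bright=0.37; AND[min(a, b)] → w = 0.37
R4 (z=71.0): moist=0.59, dim=0.68; AND[min(a, b)] → w = 0.59
Weighted average = (0.37·31.0 + 0.68·81.8 + 0.37·58.3 + 0.59·71.0) / (0.37 + 0.68 + 0.37 + 0.59)
  = 130.5550 / 2.0100 = 64.95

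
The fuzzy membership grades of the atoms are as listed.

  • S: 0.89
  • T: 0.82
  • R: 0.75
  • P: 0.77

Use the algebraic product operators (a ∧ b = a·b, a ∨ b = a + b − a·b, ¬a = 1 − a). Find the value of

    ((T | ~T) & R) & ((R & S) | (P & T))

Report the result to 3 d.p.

~T = 1 − 0.8200 = 0.1800
T | ~T = a + b − a·b on (0.8200, 0.1800) = 0.8524
(T | ~T) & R = a·b on (0.8524, 0.7500) = 0.6393
R & S = a·b on (0.7500, 0.8900) = 0.6675
P & T = a·b on (0.7700, 0.8200) = 0.6314
(R & S) | (P & T) = a + b − a·b on (0.6675, 0.6314) = 0.8774
((T | ~T) & R) & ((R & S) | (P & T)) = a·b on (0.6393, 0.8774) = 0.5609

0.561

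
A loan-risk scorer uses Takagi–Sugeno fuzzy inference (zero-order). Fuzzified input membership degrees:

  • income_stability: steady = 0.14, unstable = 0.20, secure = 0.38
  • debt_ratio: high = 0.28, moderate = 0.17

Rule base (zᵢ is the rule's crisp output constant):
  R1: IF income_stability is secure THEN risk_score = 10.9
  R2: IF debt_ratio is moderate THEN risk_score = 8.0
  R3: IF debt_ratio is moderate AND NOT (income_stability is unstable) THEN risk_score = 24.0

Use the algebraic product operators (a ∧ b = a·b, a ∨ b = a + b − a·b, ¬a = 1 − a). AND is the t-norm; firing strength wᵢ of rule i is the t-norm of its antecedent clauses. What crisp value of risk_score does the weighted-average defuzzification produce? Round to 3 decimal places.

R1 (z=10.9): secure=0.38 → w = 0.3800
R2 (z=8.0): moderate=0.17 → w = 0.1700
R3 (z=24.0): moderate=0.17, ¬unstable=1−0.20=0.80; AND[a·b] → w = 0.1360
Weighted average = (0.3800·10.9 + 0.1700·8.0 + 0.1360·24.0) / (0.3800 + 0.1700 + 0.1360)
  = 8.7660 / 0.6860 = 12.778

12.778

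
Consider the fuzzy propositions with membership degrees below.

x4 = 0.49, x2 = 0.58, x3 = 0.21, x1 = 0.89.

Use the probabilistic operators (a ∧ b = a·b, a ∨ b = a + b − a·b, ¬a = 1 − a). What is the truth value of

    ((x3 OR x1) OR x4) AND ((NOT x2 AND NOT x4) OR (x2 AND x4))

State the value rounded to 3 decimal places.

x3 OR x1 = a + b − a·b on (0.2100, 0.8900) = 0.9131
(x3 OR x1) OR x4 = a + b − a·b on (0.9131, 0.4900) = 0.9557
NOT x2 = 1 − 0.5800 = 0.4200
NOT x4 = 1 − 0.4900 = 0.5100
NOT x2 AND NOT x4 = a·b on (0.4200, 0.5100) = 0.2142
x2 AND x4 = a·b on (0.5800, 0.4900) = 0.2842
(NOT x2 AND NOT x4) OR (x2 AND x4) = a + b − a·b on (0.2142, 0.2842) = 0.4375
((x3 OR x1) OR x4) AND ((NOT x2 AND NOT x4) OR (x2 AND x4)) = a·b on (0.9557, 0.4375) = 0.4181

0.418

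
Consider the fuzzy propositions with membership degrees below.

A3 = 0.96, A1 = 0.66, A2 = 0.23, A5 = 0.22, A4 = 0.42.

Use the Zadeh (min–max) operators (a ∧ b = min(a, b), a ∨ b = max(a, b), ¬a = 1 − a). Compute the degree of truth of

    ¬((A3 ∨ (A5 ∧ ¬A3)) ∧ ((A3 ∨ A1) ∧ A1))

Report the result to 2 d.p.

¬A3 = 1 − 0.96 = 0.04
A5 ∧ ¬A3 = min(a, b) on (0.22, 0.04) = 0.04
A3 ∨ (A5 ∧ ¬A3) = max(a, b) on (0.96, 0.04) = 0.96
A3 ∨ A1 = max(a, b) on (0.96, 0.66) = 0.96
(A3 ∨ A1) ∧ A1 = min(a, b) on (0.96, 0.66) = 0.66
(A3 ∨ (A5 ∧ ¬A3)) ∧ ((A3 ∨ A1) ∧ A1) = min(a, b) on (0.96, 0.66) = 0.66
¬((A3 ∨ (A5 ∧ ¬A3)) ∧ ((A3 ∨ A1) ∧ A1)) = 1 − 0.66 = 0.34

0.34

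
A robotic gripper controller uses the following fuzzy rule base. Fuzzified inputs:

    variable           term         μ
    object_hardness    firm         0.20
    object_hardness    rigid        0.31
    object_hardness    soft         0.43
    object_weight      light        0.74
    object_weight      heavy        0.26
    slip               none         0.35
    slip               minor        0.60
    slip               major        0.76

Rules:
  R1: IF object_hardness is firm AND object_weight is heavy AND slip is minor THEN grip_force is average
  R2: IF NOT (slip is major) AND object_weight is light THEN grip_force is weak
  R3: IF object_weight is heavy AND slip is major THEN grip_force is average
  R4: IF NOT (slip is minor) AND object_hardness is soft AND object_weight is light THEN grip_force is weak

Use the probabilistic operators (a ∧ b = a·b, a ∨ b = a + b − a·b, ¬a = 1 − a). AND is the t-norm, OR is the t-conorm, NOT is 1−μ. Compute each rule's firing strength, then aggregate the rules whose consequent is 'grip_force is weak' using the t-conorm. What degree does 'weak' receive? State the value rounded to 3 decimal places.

0.282

R1: firm=0.20, heavy=0.26, minor=0.60; AND[a·b] → w = 0.0312
R2: ¬major=1−0.76=0.24, light=0.74; AND[a·b] → w = 0.1776
R3: heavy=0.26, major=0.76; AND[a·b] → w = 0.1976
R4: ¬minor=1−0.60=0.40, soft=0.43, light=0.74; AND[a·b] → w = 0.1273
Rules with consequent 'weak': {R2, R4} → strengths 0.1776, 0.1273
Aggregate via t-conorm [a + b − a·b]: 0.2823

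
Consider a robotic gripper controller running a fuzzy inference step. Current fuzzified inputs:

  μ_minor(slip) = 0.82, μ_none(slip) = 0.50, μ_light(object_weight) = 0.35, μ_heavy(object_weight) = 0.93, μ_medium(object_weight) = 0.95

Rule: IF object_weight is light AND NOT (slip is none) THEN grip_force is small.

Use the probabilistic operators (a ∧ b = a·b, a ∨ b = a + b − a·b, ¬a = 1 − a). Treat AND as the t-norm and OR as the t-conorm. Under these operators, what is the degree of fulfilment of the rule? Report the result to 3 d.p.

firing strength: light=0.35, ¬none=1−0.50=0.50; AND[a·b] → w = 0.1750

0.175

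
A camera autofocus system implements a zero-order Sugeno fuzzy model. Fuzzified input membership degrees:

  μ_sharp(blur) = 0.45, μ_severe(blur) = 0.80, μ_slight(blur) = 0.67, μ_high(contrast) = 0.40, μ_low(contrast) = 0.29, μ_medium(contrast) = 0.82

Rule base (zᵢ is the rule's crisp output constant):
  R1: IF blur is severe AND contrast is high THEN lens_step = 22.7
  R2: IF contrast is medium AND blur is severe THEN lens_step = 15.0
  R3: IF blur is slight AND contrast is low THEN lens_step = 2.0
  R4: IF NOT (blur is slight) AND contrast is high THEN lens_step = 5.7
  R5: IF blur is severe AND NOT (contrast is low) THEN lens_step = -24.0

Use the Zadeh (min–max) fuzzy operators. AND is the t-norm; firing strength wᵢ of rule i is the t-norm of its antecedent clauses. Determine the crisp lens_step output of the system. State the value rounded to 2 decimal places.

2.57

R1 (z=22.7): severe=0.80, high=0.40; AND[min(a, b)] → w = 0.40
R2 (z=15.0): medium=0.82, severe=0.80; AND[min(a, b)] → w = 0.80
R3 (z=2.0): slight=0.67, low=0.29; AND[min(a, b)] → w = 0.29
R4 (z=5.7): ¬slight=1−0.67=0.33, high=0.40; AND[min(a, b)] → w = 0.33
R5 (z=-24.0): severe=0.80, ¬low=1−0.29=0.71; AND[min(a, b)] → w = 0.71
Weighted average = (0.40·22.7 + 0.80·15.0 + 0.29·2.0 + 0.33·5.7 + 0.71·-24.0) / (0.40 + 0.80 + 0.29 + 0.33 + 0.71)
  = 6.5010 / 2.5300 = 2.57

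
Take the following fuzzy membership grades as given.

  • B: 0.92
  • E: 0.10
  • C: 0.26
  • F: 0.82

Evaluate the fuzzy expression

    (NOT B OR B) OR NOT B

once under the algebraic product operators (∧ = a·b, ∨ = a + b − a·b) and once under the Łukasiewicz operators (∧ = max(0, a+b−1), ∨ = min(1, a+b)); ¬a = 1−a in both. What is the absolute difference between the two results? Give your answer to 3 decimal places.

Under algebraic product:
  NOT B = 1 − 0.9200 = 0.0800
  NOT B OR B = a + b − a·b on (0.0800, 0.9200) = 0.9264
  NOT B = 1 − 0.9200 = 0.0800
  (NOT B OR B) OR NOT B = a + b − a·b on (0.9264, 0.0800) = 0.9323
  → value = 0.9323
Under Łukasiewicz:
  NOT B = 1 − 0.92 = 0.08
  NOT B OR B = min(1, a+b) on (0.08, 0.92) = 1.00
  NOT B = 1 − 0.92 = 0.08
  (NOT B OR B) OR NOT B = min(1, a+b) on (1.00, 0.08) = 1.00
  → value = 1.0000
|0.9323 − 1.0000| = 0.068

0.068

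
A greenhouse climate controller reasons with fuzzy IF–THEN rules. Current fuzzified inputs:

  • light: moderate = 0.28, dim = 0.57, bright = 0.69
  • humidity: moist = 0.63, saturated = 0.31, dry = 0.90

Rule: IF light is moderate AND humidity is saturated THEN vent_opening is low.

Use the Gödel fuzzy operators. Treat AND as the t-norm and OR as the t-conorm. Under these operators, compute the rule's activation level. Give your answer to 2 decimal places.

firing strength: moderate=0.28, saturated=0.31; AND[min(a, b)] → w = 0.28

0.28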